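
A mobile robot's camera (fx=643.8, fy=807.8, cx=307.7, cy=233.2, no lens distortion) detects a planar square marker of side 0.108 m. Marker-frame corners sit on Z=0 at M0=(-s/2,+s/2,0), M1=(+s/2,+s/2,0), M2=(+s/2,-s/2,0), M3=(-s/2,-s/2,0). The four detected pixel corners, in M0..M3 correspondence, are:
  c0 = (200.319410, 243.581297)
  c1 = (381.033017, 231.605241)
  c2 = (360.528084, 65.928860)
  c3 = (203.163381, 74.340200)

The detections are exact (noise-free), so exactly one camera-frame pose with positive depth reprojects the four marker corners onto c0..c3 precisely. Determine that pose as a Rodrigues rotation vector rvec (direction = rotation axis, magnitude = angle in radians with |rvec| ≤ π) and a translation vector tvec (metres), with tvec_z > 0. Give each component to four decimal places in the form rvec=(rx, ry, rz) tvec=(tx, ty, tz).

rvec=(-0.5612, -0.0331, -0.0649) tvec=(-0.0136, -0.0435, 0.4129)

Intrinsics K: fx=643.8, fy=807.8, cx=307.7, cy=233.2
Marker side s = 0.108 m; corners in marker frame (Z=0):
  M0 = (-0.0540, +0.0540, 0)
  M1 = (+0.0540, +0.0540, 0)
  M2 = (+0.0540, -0.0540, 0)
  M3 = (-0.0540, -0.0540, 0)
Detected image corners:
  c0 = (200.319410, 243.581297) px
  c1 = (381.033017, 231.605241) px
  c2 = (360.528084, 65.928860) px
  c3 = (203.163381, 74.340200) px
Planar DLT: solve 8×8 A·h = b for H (H[2,2]=1):
  H  [+1591.70378 -285.43506 +286.49710]
  H  [-74.95077 +1352.69741 +148.02045]
  H  [+0.11887 -1.28517 +1.00000]
B = K⁻¹H; ‖b₁‖=2.421804, ‖b₂‖=2.421804; λ = 2/(‖b₁‖+‖b₂‖) = 0.412915, sign → tz>0 ⇒ λ=+0.412915
r₁ = λ·B[:,0] = (+0.99741,-0.05248,+0.04908); r₂ = λ·B[:,1] = (+0.07056,+0.84464,-0.53066)
r₃ = r₁×r₂ = (-0.01361,+0.53276,+0.84616); SVD([r₁ r₂ r₃]) → R = UVᵀ:
  R  [+0.99741 +0.07056 -0.01361]
  R  [-0.05248 +0.84464 +0.53276]
  R  [+0.04908 -0.53066 +0.84616]
t = (-0.01360, -0.04354, +0.41292) m
tr R = 2.688215; θ = arccos((tr R − 1)/2) = 0.565898 rad = 32.424°
axis k = ((R−Rᵀ)₃₂, (R−Rᵀ)₁₃, (R−Rᵀ)₂₁) / (2 sinθ) = (-0.991674, -0.058462, -0.114738)
rvec = θ·k = (-0.561187, -0.033084, -0.064930)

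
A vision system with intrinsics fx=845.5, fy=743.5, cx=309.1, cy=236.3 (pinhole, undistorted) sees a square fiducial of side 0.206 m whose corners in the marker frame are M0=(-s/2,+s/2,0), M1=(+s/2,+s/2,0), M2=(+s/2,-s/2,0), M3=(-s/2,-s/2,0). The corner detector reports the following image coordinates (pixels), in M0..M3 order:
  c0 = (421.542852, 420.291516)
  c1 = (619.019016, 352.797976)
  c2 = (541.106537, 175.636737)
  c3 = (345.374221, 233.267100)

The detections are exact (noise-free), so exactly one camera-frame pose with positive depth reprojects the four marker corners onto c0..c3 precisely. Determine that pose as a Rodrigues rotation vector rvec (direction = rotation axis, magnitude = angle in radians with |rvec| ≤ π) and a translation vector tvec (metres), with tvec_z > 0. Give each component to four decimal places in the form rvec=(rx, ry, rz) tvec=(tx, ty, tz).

rvec=(-0.1313, -0.1567, -0.3294) tvec=(0.1642, 0.0614, 0.7963)

Intrinsics K: fx=845.5, fy=743.5, cx=309.1, cy=236.3
Marker side s = 0.206 m; corners in marker frame (Z=0):
  M0 = (-0.1030, +0.1030, 0)
  M1 = (+0.1030, +0.1030, 0)
  M2 = (+0.1030, -0.1030, 0)
  M3 = (-0.1030, -0.1030, 0)
Detected image corners:
  c0 = (421.542852, 420.291516) px
  c1 = (619.019016, 352.797976) px
  c2 = (541.106537, 175.636737) px
  c3 = (345.374221, 233.267100) px
Planar DLT: solve 8×8 A·h = b for H (H[2,2]=1):
  H  [+1059.69571 +312.04836 +483.46419]
  H  [-238.75504 +845.35889 +293.58623]
  H  [+0.21870 -0.12876 +1.00000]
B = K⁻¹H; ‖b₁‖=1.255886, ‖b₂‖=1.255886; λ = 2/(‖b₁‖+‖b₂‖) = 0.796251, sign → tz>0 ⇒ λ=+0.796251
r₁ = λ·B[:,0] = (+0.93431,-0.31104,+0.17414); r₂ = λ·B[:,1] = (+0.33135,+0.93792,-0.10252)
r₃ = r₁×r₂ = (-0.13144,+0.15349,+0.97937); SVD([r₁ r₂ r₃]) → R = UVᵀ:
  R  [+0.93431 +0.33135 -0.13144]
  R  [-0.31104 +0.93792 +0.15349]
  R  [+0.17414 -0.10252 +0.97937]
t = (+0.16421, +0.06135, +0.79625) m
tr R = 2.851596; θ = arccos((tr R − 1)/2) = 0.387656 rad = 22.211°
axis k = ((R−Rᵀ)₃₂, (R−Rᵀ)₁₃, (R−Rᵀ)₂₁) / (2 sinθ) = (-0.338625, -0.404192, -0.849683)
rvec = θ·k = (-0.131270, -0.156687, -0.329385)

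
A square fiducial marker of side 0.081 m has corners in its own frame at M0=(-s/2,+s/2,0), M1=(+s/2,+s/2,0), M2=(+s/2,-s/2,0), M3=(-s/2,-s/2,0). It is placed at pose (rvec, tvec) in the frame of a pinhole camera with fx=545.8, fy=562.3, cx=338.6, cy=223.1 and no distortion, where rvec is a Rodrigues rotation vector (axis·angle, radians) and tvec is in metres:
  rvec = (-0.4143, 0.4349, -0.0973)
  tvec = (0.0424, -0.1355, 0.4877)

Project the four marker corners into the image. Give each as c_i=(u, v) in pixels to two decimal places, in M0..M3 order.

Intrinsics K: fx=545.8, fy=562.3, cx=338.6, cy=223.1
Marker side s = 0.081 m; corners in marker frame (Z=0):
  M0 = (-0.0405, +0.0405, 0)
  M1 = (+0.0405, +0.0405, 0)
  M2 = (+0.0405, -0.0405, 0)
  M3 = (-0.0405, -0.0405, 0)
rvec = (-0.4143, 0.4349, -0.0973), |rvec| = θ = 0.60848 rad = 34.863°
Rodrigues: sinθ=0.57162, 1−cosθ=0.17948; R = I + sinθ·[k]× + (1−cosθ)·[k]×²:
    [+0.90372 +0.00406 +0.42810]
    [-0.17875 +0.91220 +0.36869]
    [-0.38901 -0.40972 +0.82511]
t = (0.0424, -0.1355, 0.4877) m
M0: Pc = R·M0+t = (+0.00596, -0.09132, +0.48686); u = 545.8·(+0.00596)/0.48686 + 338.6 = 345.2857, v = 562.3·(-0.09132)/0.48686 + 223.1 = 117.6343
M1: Pc = R·M1+t = (+0.07917, -0.10580, +0.45535); u = 545.8·(+0.07917)/0.45535 + 338.6 = 433.4903, v = 562.3·(-0.10580)/0.45535 + 223.1 = 92.4567
M2: Pc = R·M2+t = (+0.07884, -0.17968, +0.48854); u = 545.8·(+0.07884)/0.48854 + 338.6 = 426.6767, v = 562.3·(-0.17968)/0.48854 + 223.1 = 16.2870
M3: Pc = R·M3+t = (+0.00563, -0.16520, +0.52005); u = 545.8·(+0.00563)/0.52005 + 338.6 = 344.5137, v = 562.3·(-0.16520)/0.52005 + 223.1 = 44.4730

c0=(345.29, 117.63) c1=(433.49, 92.46) c2=(426.68, 16.29) c3=(344.51, 44.47)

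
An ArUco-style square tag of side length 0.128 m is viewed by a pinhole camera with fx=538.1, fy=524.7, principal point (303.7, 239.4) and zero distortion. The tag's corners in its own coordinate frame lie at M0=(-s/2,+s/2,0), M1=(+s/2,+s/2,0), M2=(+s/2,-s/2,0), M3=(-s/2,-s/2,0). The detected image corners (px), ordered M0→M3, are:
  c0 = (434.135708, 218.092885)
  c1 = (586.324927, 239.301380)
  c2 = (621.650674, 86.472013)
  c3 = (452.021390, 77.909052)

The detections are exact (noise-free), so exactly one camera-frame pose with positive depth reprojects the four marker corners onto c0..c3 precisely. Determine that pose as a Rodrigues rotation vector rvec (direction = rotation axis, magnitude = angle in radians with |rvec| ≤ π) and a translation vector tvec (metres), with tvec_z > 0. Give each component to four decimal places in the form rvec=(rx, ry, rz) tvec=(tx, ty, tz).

rvec=(0.3257, 0.3743, 0.1028) tvec=(0.1831, -0.0706, 0.4575)

Intrinsics K: fx=538.1, fy=524.7, cx=303.7, cy=239.4
Marker side s = 0.128 m; corners in marker frame (Z=0):
  M0 = (-0.0640, +0.0640, 0)
  M1 = (+0.0640, +0.0640, 0)
  M2 = (+0.0640, -0.0640, 0)
  M3 = (-0.0640, -0.0640, 0)
Detected image corners:
  c0 = (434.135708, 218.092885) px
  c1 = (586.324927, 239.301380) px
  c2 = (621.650674, 86.472013) px
  c3 = (452.021390, 77.909052) px
Planar DLT: solve 8×8 A·h = b for H (H[2,2]=1):
  H  [+862.45411 +173.97449 +519.06705]
  H  [+2.34031 +1254.62148 +158.47771]
  H  [-0.74780 +0.72311 +1.00000]
B = K⁻¹H; ‖b₁‖=2.186002, ‖b₂‖=2.186002; λ = 2/(‖b₁‖+‖b₂‖) = 0.457456, sign → tz>0 ⇒ λ=+0.457456
r₁ = λ·B[:,0] = (+0.92627,+0.15812,-0.34208); r₂ = λ·B[:,1] = (-0.03879,+0.94291,+0.33079)
r₃ = r₁×r₂ = (+0.37486,-0.29313,+0.87952); SVD([r₁ r₂ r₃]) → R = UVᵀ:
  R  [+0.92627 -0.03879 +0.37486]
  R  [+0.15812 +0.94291 -0.29313]
  R  [-0.34208 +0.33079 +0.87952]
t = (+0.18309, -0.07055, +0.45746) m
tr R = 2.748697; θ = arccos((tr R − 1)/2) = 0.506705 rad = 29.032°
axis k = ((R−Rᵀ)₃₂, (R−Rᵀ)₁₃, (R−Rᵀ)₂₁) / (2 sinθ) = (+0.642821, +0.738661, +0.202880)
rvec = θ·k = (+0.325721, +0.374283, +0.102800)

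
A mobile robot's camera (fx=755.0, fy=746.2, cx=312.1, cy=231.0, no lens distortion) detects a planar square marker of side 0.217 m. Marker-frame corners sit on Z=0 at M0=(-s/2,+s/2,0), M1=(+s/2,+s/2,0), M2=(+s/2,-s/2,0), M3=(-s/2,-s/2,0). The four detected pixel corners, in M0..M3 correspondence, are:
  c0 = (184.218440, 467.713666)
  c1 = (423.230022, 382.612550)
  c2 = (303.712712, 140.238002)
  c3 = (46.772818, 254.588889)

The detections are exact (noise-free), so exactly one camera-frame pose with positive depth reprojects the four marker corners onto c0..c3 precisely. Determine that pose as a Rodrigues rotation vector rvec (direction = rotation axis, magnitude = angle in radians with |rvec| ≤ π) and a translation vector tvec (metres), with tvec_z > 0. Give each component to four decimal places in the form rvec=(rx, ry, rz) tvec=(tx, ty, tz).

rvec=(0.3534, 0.1464, -0.4270) tvec=(-0.0570, 0.0693, 0.5829)

Intrinsics K: fx=755.0, fy=746.2, cx=312.1, cy=231.0
Marker side s = 0.217 m; corners in marker frame (Z=0):
  M0 = (-0.1085, +0.1085, 0)
  M1 = (+0.1085, +0.1085, 0)
  M2 = (+0.1085, -0.1085, 0)
  M3 = (-0.1085, -0.1085, 0)
Detected image corners:
  c0 = (184.218440, 467.713666) px
  c1 = (423.230022, 382.612550) px
  c2 = (303.712712, 140.238002) px
  c3 = (46.772818, 254.588889) px
Planar DLT: solve 8×8 A·h = b for H (H[2,2]=1):
  H  [+1053.35874 +718.60124 +238.22856]
  H  [-568.90265 +1209.21768 +319.69819]
  H  [-0.36349 +0.52150 +1.00000]
B = K⁻¹H; ‖b₁‖=1.715468, ‖b₂‖=1.715468; λ = 2/(‖b₁‖+‖b₂‖) = 0.582931, sign → tz>0 ⇒ λ=+0.582931
r₁ = λ·B[:,0] = (+0.90088,-0.37883,-0.21189); r₂ = λ·B[:,1] = (+0.42916,+0.85053,+0.30400)
r₃ = r₁×r₂ = (+0.06505,-0.36480,+0.92881); SVD([r₁ r₂ r₃]) → R = UVᵀ:
  R  [+0.90088 +0.42916 +0.06505]
  R  [-0.37883 +0.85053 -0.36480]
  R  [-0.21189 +0.30400 +0.92881]
t = (-0.05704, +0.06929, +0.58293) m
tr R = 2.680223; θ = arccos((tr R − 1)/2) = 0.573307 rad = 32.848°
axis k = ((R−Rᵀ)₃₂, (R−Rᵀ)₁₃, (R−Rᵀ)₂₁) / (2 sinθ) = (+0.616508, +0.255285, -0.744814)
rvec = θ·k = (+0.353448, +0.146357, -0.427007)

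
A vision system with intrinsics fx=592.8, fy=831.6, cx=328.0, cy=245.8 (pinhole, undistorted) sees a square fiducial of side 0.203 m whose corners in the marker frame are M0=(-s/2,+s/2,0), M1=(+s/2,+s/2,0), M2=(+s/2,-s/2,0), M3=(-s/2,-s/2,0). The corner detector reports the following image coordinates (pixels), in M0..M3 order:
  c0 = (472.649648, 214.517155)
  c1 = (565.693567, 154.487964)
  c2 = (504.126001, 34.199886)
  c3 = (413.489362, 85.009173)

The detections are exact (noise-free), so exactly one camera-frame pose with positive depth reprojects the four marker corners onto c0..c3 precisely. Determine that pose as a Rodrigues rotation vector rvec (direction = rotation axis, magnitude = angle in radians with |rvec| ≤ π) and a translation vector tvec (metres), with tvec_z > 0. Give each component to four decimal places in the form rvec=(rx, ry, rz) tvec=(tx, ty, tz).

Intrinsics K: fx=592.8, fy=831.6, cx=328.0, cy=245.8
Marker side s = 0.203 m; corners in marker frame (Z=0):
  M0 = (-0.1015, +0.1015, 0)
  M1 = (+0.1015, +0.1015, 0)
  M2 = (+0.1015, -0.1015, 0)
  M3 = (-0.1015, -0.1015, 0)
Detected image corners:
  c0 = (472.649648, 214.517155) px
  c1 = (565.693567, 154.487964) px
  c2 = (504.126001, 34.199886) px
  c3 = (413.489362, 85.009173) px
Planar DLT: solve 8×8 A·h = b for H (H[2,2]=1):
  H  [+568.22145 +158.13426 +489.22198]
  H  [-243.39576 +579.92787 +119.57991]
  H  [+0.23718 -0.28501 +1.00000]
B = K⁻¹H; ‖b₁‖=0.933972, ‖b₂‖=0.933972; λ = 2/(‖b₁‖+‖b₂‖) = 1.070696, sign → tz>0 ⇒ λ=+1.070696
r₁ = λ·B[:,0] = (+0.88579,-0.38844,+0.25395); r₂ = λ·B[:,1] = (+0.45446,+0.83686,-0.30516)
r₃ = r₁×r₂ = (-0.09398,+0.38572,+0.91782); SVD([r₁ r₂ r₃]) → R = UVᵀ:
  R  [+0.88579 +0.45446 -0.09398]
  R  [-0.38844 +0.83686 +0.38572]
  R  [+0.25395 -0.30516 +0.91782]
t = (+0.29119, -0.16251, +1.07070) m
tr R = 2.640473; θ = arccos((tr R − 1)/2) = 0.608972 rad = 34.892°
axis k = ((R−Rᵀ)₃₂, (R−Rᵀ)₁₃, (R−Rᵀ)₂₁) / (2 sinθ) = (-0.603890, -0.304120, -0.736769)
rvec = θ·k = (-0.367752, -0.185201, -0.448672)

rvec=(-0.3678, -0.1852, -0.4487) tvec=(0.2912, -0.1625, 1.0707)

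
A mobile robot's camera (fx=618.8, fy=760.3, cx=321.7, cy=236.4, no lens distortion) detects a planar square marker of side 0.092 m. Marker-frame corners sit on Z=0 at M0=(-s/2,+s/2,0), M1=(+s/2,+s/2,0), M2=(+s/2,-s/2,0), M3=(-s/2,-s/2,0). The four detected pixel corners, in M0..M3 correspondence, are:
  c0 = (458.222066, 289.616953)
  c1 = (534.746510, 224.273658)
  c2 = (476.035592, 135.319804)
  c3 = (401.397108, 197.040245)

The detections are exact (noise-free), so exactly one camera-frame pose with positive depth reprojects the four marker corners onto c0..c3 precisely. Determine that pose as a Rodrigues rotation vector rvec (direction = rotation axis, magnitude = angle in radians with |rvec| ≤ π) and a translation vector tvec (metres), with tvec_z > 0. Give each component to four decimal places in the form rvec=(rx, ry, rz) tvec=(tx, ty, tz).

rvec=(-0.2627, -0.0221, -0.5979) tvec=(0.1427, -0.0206, 0.6062)

Intrinsics K: fx=618.8, fy=760.3, cx=321.7, cy=236.4
Marker side s = 0.092 m; corners in marker frame (Z=0):
  M0 = (-0.0460, +0.0460, 0)
  M1 = (+0.0460, +0.0460, 0)
  M2 = (+0.0460, -0.0460, 0)
  M3 = (-0.0460, -0.0460, 0)
Detected image corners:
  c0 = (458.222066, 289.616953) px
  c1 = (534.746510, 224.273658) px
  c2 = (476.035592, 135.319804) px
  c3 = (401.397108, 197.040245) px
Planar DLT: solve 8×8 A·h = b for H (H[2,2]=1):
  H  [+895.68411 +444.34986 +467.35486]
  H  [-656.57724 +903.34961 +210.51053]
  H  [+0.15896 -0.39272 +1.00000]
B = K⁻¹H; ‖b₁‖=1.649714, ‖b₂‖=1.649714; λ = 2/(‖b₁‖+‖b₂‖) = 0.606166, sign → tz>0 ⇒ λ=+0.606166
r₁ = λ·B[:,0] = (+0.82730,-0.55343,+0.09636); r₂ = λ·B[:,1] = (+0.55904,+0.79423,-0.23806)
r₃ = r₁×r₂ = (+0.05522,+0.25081,+0.96646); SVD([r₁ r₂ r₃]) → R = UVᵀ:
  R  [+0.82730 +0.55904 +0.05522]
  R  [-0.55343 +0.79423 +0.25081]
  R  [+0.09636 -0.23806 +0.96646]
t = (+0.14268, -0.02064, +0.60617) m
tr R = 2.587996; θ = arccos((tr R − 1)/2) = 0.653439 rad = 37.439°
axis k = ((R−Rᵀ)₃₂, (R−Rᵀ)₁₃, (R−Rᵀ)₂₁) / (2 sinθ) = (-0.402081, -0.033839, -0.914978)
rvec = θ·k = (-0.262736, -0.022112, -0.597883)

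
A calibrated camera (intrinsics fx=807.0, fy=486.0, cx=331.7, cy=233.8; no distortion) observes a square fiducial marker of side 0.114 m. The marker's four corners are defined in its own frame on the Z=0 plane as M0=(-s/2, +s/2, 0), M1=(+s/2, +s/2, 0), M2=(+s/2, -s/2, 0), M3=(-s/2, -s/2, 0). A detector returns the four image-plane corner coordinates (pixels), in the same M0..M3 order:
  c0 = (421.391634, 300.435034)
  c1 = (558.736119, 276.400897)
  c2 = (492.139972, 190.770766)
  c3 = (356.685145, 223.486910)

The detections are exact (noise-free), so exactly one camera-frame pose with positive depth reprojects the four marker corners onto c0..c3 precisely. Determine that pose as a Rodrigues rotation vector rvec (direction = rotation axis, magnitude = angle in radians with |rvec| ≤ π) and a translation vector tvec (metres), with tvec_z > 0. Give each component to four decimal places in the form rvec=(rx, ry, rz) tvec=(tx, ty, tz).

Intrinsics K: fx=807.0, fy=486.0, cx=331.7, cy=233.8
Marker side s = 0.114 m; corners in marker frame (Z=0):
  M0 = (-0.0570, +0.0570, 0)
  M1 = (+0.0570, +0.0570, 0)
  M2 = (+0.0570, -0.0570, 0)
  M3 = (-0.0570, -0.0570, 0)
Detected image corners:
  c0 = (421.391634, 300.435034) px
  c1 = (558.736119, 276.400897) px
  c2 = (492.139972, 190.770766) px
  c3 = (356.685145, 223.486910) px
Planar DLT: solve 8×8 A·h = b for H (H[2,2]=1):
  H  [+813.25815 +704.44570 +454.50659]
  H  [-456.03383 +781.12123 +249.10482]
  H  [-0.83843 +0.28203 +1.00000]
B = K⁻¹H; ‖b₁‖=1.678722, ‖b₂‖=1.678722; λ = 2/(‖b₁‖+‖b₂‖) = 0.595691, sign → tz>0 ⇒ λ=+0.595691
r₁ = λ·B[:,0] = (+0.80560,-0.31869,-0.49945); r₂ = λ·B[:,1] = (+0.45094,+0.87660,+0.16800)
r₃ = r₁×r₂ = (+0.38428,-0.36056,+0.84990); SVD([r₁ r₂ r₃]) → R = UVᵀ:
  R  [+0.80560 +0.45094 +0.38428]
  R  [-0.31869 +0.87660 -0.36056]
  R  [-0.49945 +0.16800 +0.84990]
t = (+0.09065, +0.01876, +0.59569) m
tr R = 2.532099; θ = arccos((tr R − 1)/2) = 0.698124 rad = 40.000°
axis k = ((R−Rᵀ)₃₂, (R−Rᵀ)₁₃, (R−Rᵀ)₂₁) / (2 sinθ) = (+0.411151, +0.687421, -0.598672)
rvec = θ·k = (+0.287034, +0.479905, -0.417947)

rvec=(0.2870, 0.4799, -0.4179) tvec=(0.0907, 0.0188, 0.5957)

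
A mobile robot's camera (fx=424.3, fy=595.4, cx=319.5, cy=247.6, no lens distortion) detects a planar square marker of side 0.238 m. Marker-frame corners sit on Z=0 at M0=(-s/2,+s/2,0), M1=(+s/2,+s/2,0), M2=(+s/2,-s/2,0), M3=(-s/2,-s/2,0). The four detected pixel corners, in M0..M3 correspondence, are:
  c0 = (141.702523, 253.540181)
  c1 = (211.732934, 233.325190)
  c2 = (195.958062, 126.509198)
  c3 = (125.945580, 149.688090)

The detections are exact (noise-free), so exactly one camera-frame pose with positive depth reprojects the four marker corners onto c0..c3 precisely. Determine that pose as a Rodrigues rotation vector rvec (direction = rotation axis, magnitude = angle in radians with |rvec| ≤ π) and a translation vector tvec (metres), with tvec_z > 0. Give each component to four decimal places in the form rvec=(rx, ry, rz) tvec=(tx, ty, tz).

rvec=(0.0469, 0.1468, -0.1936) tvec=(-0.4712, -0.1256, 1.3231)

Intrinsics K: fx=424.3, fy=595.4, cx=319.5, cy=247.6
Marker side s = 0.238 m; corners in marker frame (Z=0):
  M0 = (-0.1190, +0.1190, 0)
  M1 = (+0.1190, +0.1190, 0)
  M2 = (+0.1190, -0.1190, 0)
  M3 = (-0.1190, -0.1190, 0)
Detected image corners:
  c0 = (141.702523, 253.540181) px
  c1 = (211.732934, 233.325190) px
  c2 = (195.958062, 126.509198) px
  c3 = (125.945580, 149.688090) px
Planar DLT: solve 8×8 A·h = b for H (H[2,2]=1):
  H  [+275.09595 +70.36437 +168.38606]
  H  [-112.74000 +447.15307 +191.06480]
  H  [-0.11320 +0.02441 +1.00000]
B = K⁻¹H; ‖b₁‖=0.755787, ‖b₂‖=0.755787; λ = 2/(‖b₁‖+‖b₂‖) = 1.323124, sign → tz>0 ⇒ λ=+1.323124
r₁ = λ·B[:,0] = (+0.97063,-0.18825,-0.14978); r₂ = λ·B[:,1] = (+0.19510,+0.98025,+0.03230)
r₃ = r₁×r₂ = (+0.14074,-0.06057,+0.98819); SVD([r₁ r₂ r₃]) → R = UVᵀ:
  R  [+0.97063 +0.19510 +0.14074]
  R  [-0.18825 +0.98025 -0.06057]
  R  [-0.14978 +0.03230 +0.98819]
t = (-0.47123, -0.12564, +1.32312) m
tr R = 2.939077; θ = arccos((tr R − 1)/2) = 0.247457 rad = 14.178°
axis k = ((R−Rᵀ)₃₂, (R−Rᵀ)₁₃, (R−Rᵀ)₂₁) / (2 sinθ) = (+0.189583, +0.593032, -0.782541)
rvec = θ·k = (+0.046914, +0.146750, -0.193646)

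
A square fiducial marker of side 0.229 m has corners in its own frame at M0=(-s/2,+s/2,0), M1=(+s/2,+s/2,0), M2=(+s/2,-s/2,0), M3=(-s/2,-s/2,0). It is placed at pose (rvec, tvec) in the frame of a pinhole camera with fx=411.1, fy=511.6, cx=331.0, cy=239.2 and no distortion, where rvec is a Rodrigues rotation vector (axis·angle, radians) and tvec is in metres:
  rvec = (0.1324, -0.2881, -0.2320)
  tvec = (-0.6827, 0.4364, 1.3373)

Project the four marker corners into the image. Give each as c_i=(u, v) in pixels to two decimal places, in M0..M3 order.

c0=(93.50, 461.11) c1=(167.24, 430.67) c2=(148.28, 352.16) c3=(71.51, 379.76)

Intrinsics K: fx=411.1, fy=511.6, cx=331.0, cy=239.2
Marker side s = 0.229 m; corners in marker frame (Z=0):
  M0 = (-0.1145, +0.1145, 0)
  M1 = (+0.1145, +0.1145, 0)
  M2 = (+0.1145, -0.1145, 0)
  M3 = (-0.1145, -0.1145, 0)
rvec = (0.1324, -0.2881, -0.2320), |rvec| = θ = 0.39288 rad = 22.510°
Rodrigues: sinθ=0.38285, 1−cosθ=0.07619; R = I + sinθ·[k]× + (1−cosθ)·[k]×²:
    [+0.93246 +0.20725 -0.29591]
    [-0.24491 +0.96478 -0.09603]
    [+0.26558 +0.16201 +0.95038]
t = (-0.6827, 0.4364, 1.3373) m
M0: Pc = R·M0+t = (-0.76574, +0.57491, +1.32544); u = 411.1·(-0.76574)/1.32544 + 331.0 = 93.4983, v = 511.6·(+0.57491)/1.32544 + 239.2 = 461.1061
M1: Pc = R·M1+t = (-0.55220, +0.51883, +1.38626); u = 411.1·(-0.55220)/1.38626 + 331.0 = 167.2423, v = 511.6·(+0.51883)/1.38626 + 239.2 = 430.6729
M2: Pc = R·M2+t = (-0.59966, +0.29789, +1.34916); u = 411.1·(-0.59966)/1.34916 + 331.0 = 148.2777, v = 511.6·(+0.29789)/1.34916 + 239.2 = 352.1600
M3: Pc = R·M3+t = (-0.81320, +0.35397, +1.28834); u = 411.1·(-0.81320)/1.28834 + 331.0 = 71.5148, v = 511.6·(+0.35397)/1.28834 + 239.2 = 379.7633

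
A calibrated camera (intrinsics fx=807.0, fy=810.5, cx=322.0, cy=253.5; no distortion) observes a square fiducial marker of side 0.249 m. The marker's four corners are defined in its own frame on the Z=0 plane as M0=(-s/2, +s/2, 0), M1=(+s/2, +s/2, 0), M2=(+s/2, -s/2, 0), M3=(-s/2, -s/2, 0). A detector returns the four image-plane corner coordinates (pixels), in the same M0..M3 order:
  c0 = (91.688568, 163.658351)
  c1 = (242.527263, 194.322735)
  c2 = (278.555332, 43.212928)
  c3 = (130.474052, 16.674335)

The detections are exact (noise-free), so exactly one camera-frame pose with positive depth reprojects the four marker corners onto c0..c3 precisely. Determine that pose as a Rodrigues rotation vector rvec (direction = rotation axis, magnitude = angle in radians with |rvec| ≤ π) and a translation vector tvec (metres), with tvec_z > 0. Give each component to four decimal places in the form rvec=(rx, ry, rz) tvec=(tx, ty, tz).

rvec=(-0.1373, 0.1052, 0.2129) tvec=(-0.2170, -0.2371, 1.2801)

Intrinsics K: fx=807.0, fy=810.5, cx=322.0, cy=253.5
Marker side s = 0.249 m; corners in marker frame (Z=0):
  M0 = (-0.1245, +0.1245, 0)
  M1 = (+0.1245, +0.1245, 0)
  M2 = (+0.1245, -0.1245, 0)
  M3 = (-0.1245, -0.1245, 0)
Detected image corners:
  c0 = (91.688568, 163.658351) px
  c1 = (242.527263, 194.322735) px
  c2 = (278.555332, 43.212928) px
  c3 = (130.474052, 16.674335) px
Planar DLT: solve 8×8 A·h = b for H (H[2,2]=1):
  H  [+582.98481 -168.36120 +185.17706]
  H  [+105.10105 +588.32755 +103.40012]
  H  [-0.09251 -0.09725 +1.00000]
B = K⁻¹H; ‖b₁‖=0.781206, ‖b₂‖=0.781206; λ = 2/(‖b₁‖+‖b₂‖) = 1.280071, sign → tz>0 ⇒ λ=+1.280071
r₁ = λ·B[:,0] = (+0.97199,+0.20303,-0.11842); r₂ = λ·B[:,1] = (-0.21739,+0.96812,-0.12448)
r₃ = r₁×r₂ = (+0.08937,+0.14674,+0.98513); SVD([r₁ r₂ r₃]) → R = UVᵀ:
  R  [+0.97199 -0.21739 +0.08937]
  R  [+0.20303 +0.96812 +0.14674]
  R  [-0.11842 -0.12448 +0.98513]
t = (-0.21703, -0.23706, +1.28007) m
tr R = 2.925231; θ = arccos((tr R − 1)/2) = 0.274298 rad = 15.716°
axis k = ((R−Rᵀ)₃₂, (R−Rᵀ)₁₃, (R−Rᵀ)₂₁) / (2 sinθ) = (-0.500642, +0.383550, +0.776046)
rvec = θ·k = (-0.137325, +0.105207, +0.212868)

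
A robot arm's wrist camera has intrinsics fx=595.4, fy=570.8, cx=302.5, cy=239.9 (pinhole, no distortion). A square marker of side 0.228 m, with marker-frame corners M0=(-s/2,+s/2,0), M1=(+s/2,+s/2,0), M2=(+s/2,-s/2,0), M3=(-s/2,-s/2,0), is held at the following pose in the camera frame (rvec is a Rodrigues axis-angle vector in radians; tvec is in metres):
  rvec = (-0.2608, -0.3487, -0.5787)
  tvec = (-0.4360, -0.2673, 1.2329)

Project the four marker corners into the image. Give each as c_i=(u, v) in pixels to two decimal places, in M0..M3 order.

c0=(68.94, 181.52) c1=(169.58, 135.51) c2=(112.78, 56.92) c3=(10.65, 95.87)

Intrinsics K: fx=595.4, fy=570.8, cx=302.5, cy=239.9
Marker side s = 0.228 m; corners in marker frame (Z=0):
  M0 = (-0.1140, +0.1140, 0)
  M1 = (+0.1140, +0.1140, 0)
  M2 = (+0.1140, -0.1140, 0)
  M3 = (-0.1140, -0.1140, 0)
rvec = (-0.2608, -0.3487, -0.5787), |rvec| = θ = 0.72423 rad = 41.495°
Rodrigues: sinθ=0.66256, 1−cosθ=0.25099; R = I + sinθ·[k]× + (1−cosθ)·[k]×²:
    [+0.78156 +0.57294 -0.24679]
    [-0.48590 +0.80720 +0.33515]
    [+0.39123 -0.14203 +0.90927]
t = (-0.4360, -0.2673, 1.2329) m
M0: Pc = R·M0+t = (-0.45978, -0.11989, +1.17211); u = 595.4·(-0.45978)/1.17211 + 302.5 = 68.9426, v = 570.8·(-0.11989)/1.17211 + 239.9 = 181.5171
M1: Pc = R·M1+t = (-0.28159, -0.23067, +1.26131); u = 595.4·(-0.28159)/1.26131 + 302.5 = 169.5770, v = 570.8·(-0.23067)/1.26131 + 239.9 = 135.5101
M2: Pc = R·M2+t = (-0.41222, -0.41471, +1.29369); u = 595.4·(-0.41222)/1.29369 + 302.5 = 112.7839, v = 570.8·(-0.41471)/1.29369 + 239.9 = 56.9209
M3: Pc = R·M3+t = (-0.59041, -0.30393, +1.20449); u = 595.4·(-0.59041)/1.20449 + 302.5 = 10.6491, v = 570.8·(-0.30393)/1.20449 + 239.9 = 95.8709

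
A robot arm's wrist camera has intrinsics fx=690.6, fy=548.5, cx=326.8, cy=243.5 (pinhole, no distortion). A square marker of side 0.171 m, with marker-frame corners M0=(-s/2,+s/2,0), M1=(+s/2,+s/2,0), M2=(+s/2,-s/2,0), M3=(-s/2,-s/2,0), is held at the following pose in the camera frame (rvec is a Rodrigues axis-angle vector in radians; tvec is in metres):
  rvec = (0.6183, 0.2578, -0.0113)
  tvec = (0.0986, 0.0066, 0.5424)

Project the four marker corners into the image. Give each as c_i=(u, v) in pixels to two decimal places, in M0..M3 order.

c0=(353.09, 306.85) c1=(555.34, 322.35) c2=(580.81, 176.81) c3=(338.06, 170.09)

Intrinsics K: fx=690.6, fy=548.5, cx=326.8, cy=243.5
Marker side s = 0.171 m; corners in marker frame (Z=0):
  M0 = (-0.0855, +0.0855, 0)
  M1 = (+0.0855, +0.0855, 0)
  M2 = (+0.0855, -0.0855, 0)
  M3 = (-0.0855, -0.0855, 0)
rvec = (0.6183, 0.2578, -0.0113), |rvec| = θ = 0.66999 rad = 38.387°
Rodrigues: sinθ=0.62098, 1−cosθ=0.21617; R = I + sinθ·[k]× + (1−cosθ)·[k]×²:
    [+0.96793 +0.08724 +0.23558]
    [+0.06629 +0.81584 -0.57447]
    [-0.24231 +0.57167 +0.78389]
t = (0.0986, 0.0066, 0.5424) m
M0: Pc = R·M0+t = (+0.02330, +0.07069, +0.61199); u = 690.6·(+0.02330)/0.61199 + 326.8 = 353.0931, v = 548.5·(+0.07069)/0.61199 + 243.5 = 306.8525
M1: Pc = R·M1+t = (+0.18882, +0.08202, +0.57056); u = 690.6·(+0.18882)/0.57056 + 326.8 = 555.3418, v = 548.5·(+0.08202)/0.57056 + 243.5 = 322.3503
M2: Pc = R·M2+t = (+0.17390, -0.05749, +0.47281); u = 690.6·(+0.17390)/0.47281 + 326.8 = 580.8054, v = 548.5·(-0.05749)/0.47281 + 243.5 = 176.8104
M3: Pc = R·M3+t = (+0.00838, -0.06882, +0.51424); u = 690.6·(+0.00838)/0.51424 + 326.8 = 338.0582, v = 548.5·(-0.06882)/0.51424 + 243.5 = 170.0933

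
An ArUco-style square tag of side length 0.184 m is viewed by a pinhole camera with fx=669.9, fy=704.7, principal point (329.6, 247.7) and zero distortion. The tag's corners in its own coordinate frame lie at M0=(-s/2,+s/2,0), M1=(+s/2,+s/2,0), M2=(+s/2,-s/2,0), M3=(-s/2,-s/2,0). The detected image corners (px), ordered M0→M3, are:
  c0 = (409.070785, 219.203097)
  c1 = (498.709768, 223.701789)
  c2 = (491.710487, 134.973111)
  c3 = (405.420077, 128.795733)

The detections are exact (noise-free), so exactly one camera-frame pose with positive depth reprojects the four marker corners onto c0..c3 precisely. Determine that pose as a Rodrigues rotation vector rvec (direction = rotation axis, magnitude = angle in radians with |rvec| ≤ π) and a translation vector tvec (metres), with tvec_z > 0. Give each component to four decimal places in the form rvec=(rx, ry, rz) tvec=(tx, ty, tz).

Intrinsics K: fx=669.9, fy=704.7, cx=329.6, cy=247.7
Marker side s = 0.184 m; corners in marker frame (Z=0):
  M0 = (-0.0920, +0.0920, 0)
  M1 = (+0.0920, +0.0920, 0)
  M2 = (+0.0920, -0.0920, 0)
  M3 = (-0.0920, -0.0920, 0)
Detected image corners:
  c0 = (409.070785, 219.203097) px
  c1 = (498.709768, 223.701789) px
  c2 = (491.710487, 134.973111) px
  c3 = (405.420077, 128.795733) px
Planar DLT: solve 8×8 A·h = b for H (H[2,2]=1):
  H  [+529.60172 -67.44751 +451.63913]
  H  [+49.34740 +448.95856 +175.81559]
  H  [+0.11460 -0.21382 +1.00000]
B = K⁻¹H; ‖b₁‖=0.743668, ‖b₂‖=0.743668; λ = 2/(‖b₁‖+‖b₂‖) = 1.344686, sign → tz>0 ⇒ λ=+1.344686
r₁ = λ·B[:,0] = (+0.98724,+0.04000,+0.15410); r₂ = λ·B[:,1] = (+0.00608,+0.95775,-0.28753)
r₃ = r₁×r₂ = (-0.15909,+0.28480,+0.94529); SVD([r₁ r₂ r₃]) → R = UVᵀ:
  R  [+0.98724 +0.00608 -0.15909]
  R  [+0.04000 +0.95775 +0.28480]
  R  [+0.15410 -0.28753 +0.94529]
t = (+0.24497, -0.13717, +1.34469) m
tr R = 2.890292; θ = arccos((tr R − 1)/2) = 0.332756 rad = 19.065°
axis k = ((R−Rᵀ)₃₂, (R−Rᵀ)₁₃, (R−Rᵀ)₂₁) / (2 sinθ) = (-0.876054, -0.479411, +0.051915)
rvec = θ·k = (-0.291512, -0.159527, +0.017275)

rvec=(-0.2915, -0.1595, 0.0173) tvec=(0.2450, -0.1372, 1.3447)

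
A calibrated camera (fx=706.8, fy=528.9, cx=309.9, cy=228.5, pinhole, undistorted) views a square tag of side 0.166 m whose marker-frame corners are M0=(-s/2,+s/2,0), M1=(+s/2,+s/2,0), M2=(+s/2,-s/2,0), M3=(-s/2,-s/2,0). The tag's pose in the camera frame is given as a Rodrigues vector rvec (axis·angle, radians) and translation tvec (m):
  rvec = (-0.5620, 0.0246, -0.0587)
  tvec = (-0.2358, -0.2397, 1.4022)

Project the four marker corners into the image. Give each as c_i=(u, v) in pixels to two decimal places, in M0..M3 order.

Intrinsics K: fx=706.8, fy=528.9, cx=309.9, cy=228.5
Marker side s = 0.166 m; corners in marker frame (Z=0):
  M0 = (-0.0830, +0.0830, 0)
  M1 = (+0.0830, +0.0830, 0)
  M2 = (+0.0830, -0.0830, 0)
  M3 = (-0.0830, -0.0830, 0)
rvec = (-0.5620, 0.0246, -0.0587), |rvec| = θ = 0.56559 rad = 32.406°
Rodrigues: sinθ=0.53592, 1−cosθ=0.15573; R = I + sinθ·[k]× + (1−cosθ)·[k]×²:
    [+0.99803 +0.04889 +0.03937]
    [-0.06235 +0.84457 +0.53181]
    [-0.00725 -0.53322 +0.84595]
t = (-0.2358, -0.2397, 1.4022) m
M0: Pc = R·M0+t = (-0.31458, -0.16443, +1.35854); u = 706.8·(-0.31458)/1.35854 + 309.9 = 146.2366, v = 528.9·(-0.16443)/1.35854 + 228.5 = 164.4867
M1: Pc = R·M1+t = (-0.14891, -0.17478, +1.35734); u = 706.8·(-0.14891)/1.35734 + 309.9 = 232.3612, v = 528.9·(-0.17478)/1.35734 + 228.5 = 160.3970
M2: Pc = R·M2+t = (-0.15702, -0.31497, +1.44586); u = 706.8·(-0.15702)/1.44586 + 309.9 = 233.1407, v = 528.9·(-0.31497)/1.44586 + 228.5 = 113.2811
M3: Pc = R·M3+t = (-0.32269, -0.30462, +1.44706); u = 706.8·(-0.32269)/1.44706 + 309.9 = 152.2835, v = 528.9·(-0.30462)/1.44706 + 228.5 = 117.1599

c0=(146.24, 164.49) c1=(232.36, 160.40) c2=(233.14, 113.28) c3=(152.28, 117.16)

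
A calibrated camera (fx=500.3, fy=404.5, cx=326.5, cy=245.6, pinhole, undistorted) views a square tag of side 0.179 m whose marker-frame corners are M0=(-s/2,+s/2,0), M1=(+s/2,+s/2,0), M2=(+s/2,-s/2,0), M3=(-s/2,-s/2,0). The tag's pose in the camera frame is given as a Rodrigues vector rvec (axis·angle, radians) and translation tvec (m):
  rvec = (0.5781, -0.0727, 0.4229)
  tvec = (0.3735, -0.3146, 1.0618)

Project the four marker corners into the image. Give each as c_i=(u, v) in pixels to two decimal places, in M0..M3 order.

c0=(443.58, 141.85) c1=(512.79, 168.53) c2=(564.77, 108.73) c3=(490.89, 77.62)

Intrinsics K: fx=500.3, fy=404.5, cx=326.5, cy=245.6
Marker side s = 0.179 m; corners in marker frame (Z=0):
  M0 = (-0.0895, +0.0895, 0)
  M1 = (+0.0895, +0.0895, 0)
  M2 = (+0.0895, -0.0895, 0)
  M3 = (-0.0895, -0.0895, 0)
rvec = (0.5781, -0.0727, 0.4229), |rvec| = θ = 0.71995 rad = 41.250°
Rodrigues: sinθ=0.65935, 1−cosθ=0.24816; R = I + sinθ·[k]× + (1−cosθ)·[k]×²:
    [+0.91184 -0.40742 +0.05047]
    [+0.36718 +0.75437 -0.54416]
    [+0.18363 +0.51472 +0.83746]
t = (0.3735, -0.3146, 1.0618) m
M0: Pc = R·M0+t = (+0.25543, -0.27995, +1.09143); u = 500.3·(+0.25543)/1.09143 + 326.5 = 443.5841, v = 404.5·(-0.27995)/1.09143 + 245.6 = 141.8479
M1: Pc = R·M1+t = (+0.41865, -0.21422, +1.12430); u = 500.3·(+0.41865)/1.12430 + 326.5 = 512.7919, v = 404.5·(-0.21422)/1.12430 + 245.6 = 168.5277
M2: Pc = R·M2+t = (+0.49157, -0.34925, +1.03217); u = 500.3·(+0.49157)/1.03217 + 326.5 = 564.7701, v = 404.5·(-0.34925)/1.03217 + 245.6 = 108.7298
M3: Pc = R·M3+t = (+0.32835, -0.41498, +0.99930); u = 500.3·(+0.32835)/0.99930 + 326.5 = 490.8911, v = 404.5·(-0.41498)/0.99930 + 245.6 = 77.6232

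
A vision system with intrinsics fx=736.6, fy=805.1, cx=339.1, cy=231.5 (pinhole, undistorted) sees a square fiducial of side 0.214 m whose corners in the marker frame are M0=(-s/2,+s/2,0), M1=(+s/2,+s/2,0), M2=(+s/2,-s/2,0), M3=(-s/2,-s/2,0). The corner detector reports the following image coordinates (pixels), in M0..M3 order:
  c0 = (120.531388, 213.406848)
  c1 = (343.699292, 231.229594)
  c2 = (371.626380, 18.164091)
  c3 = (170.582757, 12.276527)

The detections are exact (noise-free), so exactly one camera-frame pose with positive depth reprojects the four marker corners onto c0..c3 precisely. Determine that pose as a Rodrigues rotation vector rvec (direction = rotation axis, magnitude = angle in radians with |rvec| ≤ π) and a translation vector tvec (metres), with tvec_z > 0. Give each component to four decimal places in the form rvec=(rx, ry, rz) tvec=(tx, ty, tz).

Intrinsics K: fx=736.6, fy=805.1, cx=339.1, cy=231.5
Marker side s = 0.214 m; corners in marker frame (Z=0):
  M0 = (-0.1070, +0.1070, 0)
  M1 = (+0.1070, +0.1070, 0)
  M2 = (+0.1070, -0.1070, 0)
  M3 = (-0.1070, -0.1070, 0)
Detected image corners:
  c0 = (120.531388, 213.406848) px
  c1 = (343.699292, 231.229594) px
  c2 = (371.626380, 18.164091) px
  c3 = (170.582757, 12.276527) px
Planar DLT: solve 8×8 A·h = b for H (H[2,2]=1):
  H  [+928.10342 -317.20226 +250.00747]
  H  [+25.44018 +903.92861 +112.73074]
  H  [-0.23889 -0.53133 +1.00000]
B = K⁻¹H; ‖b₁‖=1.394240, ‖b₂‖=1.394240; λ = 2/(‖b₁‖+‖b₂‖) = 0.717237, sign → tz>0 ⇒ λ=+0.717237
r₁ = λ·B[:,0] = (+0.98258,+0.07193,-0.17134); r₂ = λ·B[:,1] = (-0.13343,+0.91486,-0.38109)
r₃ = r₁×r₂ = (+0.12934,+0.39731,+0.90852); SVD([r₁ r₂ r₃]) → R = UVᵀ:
  R  [+0.98258 -0.13343 +0.12934]
  R  [+0.07193 +0.91486 +0.39731]
  R  [-0.17134 -0.38109 +0.90852]
t = (-0.08675, -0.10581, +0.71724) m
tr R = 2.805965; θ = arccos((tr R − 1)/2) = 0.444136 rad = 25.447°
axis k = ((R−Rᵀ)₃₂, (R−Rᵀ)₁₃, (R−Rᵀ)₂₁) / (2 sinθ) = (-0.905801, +0.349886, +0.238966)
rvec = θ·k = (-0.402298, +0.155397, +0.106133)

rvec=(-0.4023, 0.1554, 0.1061) tvec=(-0.0868, -0.1058, 0.7172)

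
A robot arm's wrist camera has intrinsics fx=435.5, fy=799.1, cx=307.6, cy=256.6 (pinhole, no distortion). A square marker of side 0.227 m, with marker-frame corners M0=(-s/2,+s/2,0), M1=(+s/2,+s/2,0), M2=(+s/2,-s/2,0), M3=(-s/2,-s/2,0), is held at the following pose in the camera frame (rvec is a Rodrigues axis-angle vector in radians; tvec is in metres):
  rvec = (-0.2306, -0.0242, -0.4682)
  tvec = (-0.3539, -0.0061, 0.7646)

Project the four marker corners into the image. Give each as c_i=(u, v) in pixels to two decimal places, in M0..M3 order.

c0=(67.03, 412.50) c1=(190.40, 301.25) c2=(141.80, 101.37) c3=(25.06, 201.26)

Intrinsics K: fx=435.5, fy=799.1, cx=307.6, cy=256.6
Marker side s = 0.227 m; corners in marker frame (Z=0):
  M0 = (-0.1135, +0.1135, 0)
  M1 = (+0.1135, +0.1135, 0)
  M2 = (+0.1135, -0.1135, 0)
  M3 = (-0.1135, -0.1135, 0)
rvec = (-0.2306, -0.0242, -0.4682), |rvec| = θ = 0.52247 rad = 29.935°
Rodrigues: sinθ=0.49902, 1−cosθ=0.13341; R = I + sinθ·[k]× + (1−cosθ)·[k]×²:
    [+0.89258 +0.44992 +0.02965]
    [-0.44446 +0.86688 +0.22579]
    [+0.07588 -0.21471 +0.97372]
t = (-0.3539, -0.0061, 0.7646) m
M0: Pc = R·M0+t = (-0.40414, +0.14274, +0.73162); u = 435.5·(-0.40414)/0.73162 + 307.6 = 67.0317, v = 799.1·(+0.14274)/0.73162 + 256.6 = 412.5024
M1: Pc = R·M1+t = (-0.20153, +0.04184, +0.74884); u = 435.5·(-0.20153)/0.74884 + 307.6 = 190.3991, v = 799.1·(+0.04184)/0.74884 + 256.6 = 301.2525
M2: Pc = R·M2+t = (-0.30366, -0.15494, +0.79758); u = 435.5·(-0.30366)/0.79758 + 307.6 = 141.7953, v = 799.1·(-0.15494)/0.79758 + 256.6 = 101.3685
M3: Pc = R·M3+t = (-0.50627, -0.05404, +0.78036); u = 435.5·(-0.50627)/0.78036 + 307.6 = 25.0604, v = 799.1·(-0.05404)/0.78036 + 256.6 = 201.2578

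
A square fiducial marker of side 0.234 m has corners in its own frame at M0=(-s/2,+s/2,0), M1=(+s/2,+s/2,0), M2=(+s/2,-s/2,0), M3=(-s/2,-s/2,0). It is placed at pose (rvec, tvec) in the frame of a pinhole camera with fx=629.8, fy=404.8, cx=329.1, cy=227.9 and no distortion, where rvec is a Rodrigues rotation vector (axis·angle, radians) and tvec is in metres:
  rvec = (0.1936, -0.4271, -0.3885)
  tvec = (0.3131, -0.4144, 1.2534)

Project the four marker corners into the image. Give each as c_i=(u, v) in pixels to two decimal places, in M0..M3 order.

c0=(457.46, 142.89) c1=(542.33, 119.44) c2=(514.84, 46.16) c3=(423.57, 65.53)

Intrinsics K: fx=629.8, fy=404.8, cx=329.1, cy=227.9
Marker side s = 0.234 m; corners in marker frame (Z=0):
  M0 = (-0.1170, +0.1170, 0)
  M1 = (+0.1170, +0.1170, 0)
  M2 = (+0.1170, -0.1170, 0)
  M3 = (-0.1170, -0.1170, 0)
rvec = (0.1936, -0.4271, -0.3885), |rvec| = θ = 0.60896 rad = 34.891°
Rodrigues: sinθ=0.57201, 1−cosθ=0.17975; R = I + sinθ·[k]× + (1−cosθ)·[k]×²:
    [+0.83841 +0.32485 -0.43765]
    [-0.40501 +0.90867 -0.10142]
    [+0.36473 +0.26229 +0.89341]
t = (0.3131, -0.4144, 1.2534) m
M0: Pc = R·M0+t = (+0.25301, -0.26070, +1.24141); u = 629.8·(+0.25301)/1.24141 + 329.1 = 457.4597, v = 404.8·(-0.26070)/1.24141 + 227.9 = 142.8912
M1: Pc = R·M1+t = (+0.44920, -0.35547, +1.32676); u = 629.8·(+0.44920)/1.32676 + 329.1 = 542.3315, v = 404.8·(-0.35547)/1.32676 + 227.9 = 119.4441
M2: Pc = R·M2+t = (+0.37319, -0.56810, +1.26539); u = 629.8·(+0.37319)/1.26539 + 329.1 = 514.8404, v = 404.8·(-0.56810)/1.26539 + 227.9 = 46.1632
M3: Pc = R·M3+t = (+0.17700, -0.47333, +1.18004); u = 629.8·(+0.17700)/1.18004 + 329.1 = 423.5659, v = 404.8·(-0.47333)/1.18004 + 227.9 = 65.5298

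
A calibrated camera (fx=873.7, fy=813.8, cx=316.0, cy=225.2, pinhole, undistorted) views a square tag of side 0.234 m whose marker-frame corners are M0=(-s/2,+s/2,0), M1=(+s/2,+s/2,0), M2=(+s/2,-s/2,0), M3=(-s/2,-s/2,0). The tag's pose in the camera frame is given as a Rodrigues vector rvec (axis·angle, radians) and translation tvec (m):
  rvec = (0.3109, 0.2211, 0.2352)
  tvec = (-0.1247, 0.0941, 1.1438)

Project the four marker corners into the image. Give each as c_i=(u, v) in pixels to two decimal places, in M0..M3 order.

c0=(128.33, 341.44) c1=(288.65, 388.44) c2=(323.21, 237.51) c3=(150.75, 192.89)

Intrinsics K: fx=873.7, fy=813.8, cx=316.0, cy=225.2
Marker side s = 0.234 m; corners in marker frame (Z=0):
  M0 = (-0.1170, +0.1170, 0)
  M1 = (+0.1170, +0.1170, 0)
  M2 = (+0.1170, -0.1170, 0)
  M3 = (-0.1170, -0.1170, 0)
rvec = (0.3109, 0.2211, 0.2352), |rvec| = θ = 0.44818 rad = 25.679°
Rodrigues: sinθ=0.43332, 1−cosθ=0.09876; R = I + sinθ·[k]× + (1−cosθ)·[k]×²:
    [+0.94876 -0.19361 +0.24973]
    [+0.26120 +0.92527 -0.27503]
    [-0.17782 +0.32617 +0.92844]
t = (-0.1247, 0.0941, 1.1438) m
M0: Pc = R·M0+t = (-0.25836, +0.17180, +1.20277); u = 873.7·(-0.25836)/1.20277 + 316.0 = 128.3269, v = 813.8·(+0.17180)/1.20277 + 225.2 = 341.4386
M1: Pc = R·M1+t = (-0.03635, +0.23292, +1.16116); u = 873.7·(-0.03635)/1.16116 + 316.0 = 288.6514, v = 813.8·(+0.23292)/1.16116 + 225.2 = 388.4412
M2: Pc = R·M2+t = (+0.00896, +0.01640, +1.08483); u = 873.7·(+0.00896)/1.08483 + 316.0 = 323.2140, v = 813.8·(+0.01640)/1.08483 + 225.2 = 237.5054
M3: Pc = R·M3+t = (-0.21305, -0.04472, +1.12644); u = 873.7·(-0.21305)/1.12644 + 316.0 = 150.7500, v = 813.8·(-0.04472)/1.12644 + 225.2 = 192.8935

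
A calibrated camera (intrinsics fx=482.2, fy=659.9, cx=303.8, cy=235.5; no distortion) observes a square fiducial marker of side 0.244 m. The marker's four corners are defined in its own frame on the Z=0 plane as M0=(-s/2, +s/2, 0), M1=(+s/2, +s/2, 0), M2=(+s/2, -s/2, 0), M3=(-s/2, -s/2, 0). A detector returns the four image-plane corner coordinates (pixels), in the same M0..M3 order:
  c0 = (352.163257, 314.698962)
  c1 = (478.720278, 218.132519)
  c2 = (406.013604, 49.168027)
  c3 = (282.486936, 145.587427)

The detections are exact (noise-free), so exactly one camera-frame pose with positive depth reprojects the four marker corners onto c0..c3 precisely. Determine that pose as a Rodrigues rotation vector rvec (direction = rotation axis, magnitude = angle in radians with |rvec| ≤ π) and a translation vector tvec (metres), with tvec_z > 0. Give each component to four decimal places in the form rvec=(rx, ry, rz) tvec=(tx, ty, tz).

rvec=(-0.0532, 0.0485, -0.5124) tvec=(0.1289, -0.0676, 0.8240)

Intrinsics K: fx=482.2, fy=659.9, cx=303.8, cy=235.5
Marker side s = 0.244 m; corners in marker frame (Z=0):
  M0 = (-0.1220, +0.1220, 0)
  M1 = (+0.1220, +0.1220, 0)
  M2 = (+0.1220, -0.1220, 0)
  M3 = (-0.1220, -0.1220, 0)
Detected image corners:
  c0 = (352.163257, 314.698962) px
  c1 = (478.720278, 218.132519) px
  c2 = (406.013604, 49.168027) px
  c3 = (282.486936, 145.587427) px
Planar DLT: solve 8×8 A·h = b for H (H[2,2]=1):
  H  [+497.17701 +262.68275 +379.20798]
  H  [-402.75394 +678.86652 +181.34403]
  H  [-0.04010 -0.07649 +1.00000]
B = K⁻¹H; ‖b₁‖=1.213533, ‖b₂‖=1.213533; λ = 2/(‖b₁‖+‖b₂‖) = 0.824040, sign → tz>0 ⇒ λ=+0.824040
r₁ = λ·B[:,0] = (+0.87045,-0.49114,-0.03304); r₂ = λ·B[:,1] = (+0.48862,+0.87022,-0.06303)
r₃ = r₁×r₂ = (+0.05971,+0.03872,+0.99746); SVD([r₁ r₂ r₃]) → R = UVᵀ:
  R  [+0.87045 +0.48862 +0.05971]
  R  [-0.49114 +0.87022 +0.03872]
  R  [-0.03304 -0.06303 +0.99746]
t = (+0.12887, -0.06763, +0.82404) m
tr R = 2.738137; θ = arccos((tr R − 1)/2) = 0.517480 rad = 29.649°
axis k = ((R−Rᵀ)₃₂, (R−Rᵀ)₁₃, (R−Rᵀ)₂₁) / (2 sinθ) = (-0.102846, +0.093752, -0.990269)
rvec = θ·k = (-0.053221, +0.048515, -0.512445)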